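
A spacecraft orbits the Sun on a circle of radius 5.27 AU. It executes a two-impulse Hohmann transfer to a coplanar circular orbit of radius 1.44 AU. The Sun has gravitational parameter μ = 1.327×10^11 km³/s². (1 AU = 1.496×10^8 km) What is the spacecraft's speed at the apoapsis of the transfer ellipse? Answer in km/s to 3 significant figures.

In km: r₁ = 5.27 × 1.496×10^8 = 7.88392×10^8 km; r₂ = 1.44 × 1.496×10^8 = 2.15424×10^8 km.
Transfer-ellipse semi-major axis a_t = (r₁ + r₂)/2 = (7.88392×10^8 + 2.15424×10^8)/2 = 5.01908×10^8 km.
At apoapsis, r = 7.88392×10^8 km.
Applying v² = μ(2/r − 1/a_t): v = 8.500 km/s.

v = 8.50 km/s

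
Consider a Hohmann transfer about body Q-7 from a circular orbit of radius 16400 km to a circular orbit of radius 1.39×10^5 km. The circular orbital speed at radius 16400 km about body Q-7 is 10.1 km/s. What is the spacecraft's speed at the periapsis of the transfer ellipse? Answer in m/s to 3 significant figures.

From the circular-orbit relation v² = μ/r at r = 16400 km: μ = v²r = (10.1)² × 16400 = 1.67296×10^6 km³/s².
Semi-major axis of the transfer orbit: a_t = (16400 + 1.390×10^5)/2 = 77700 km.
The periapsis of the transfer ellipse is at r = 16400 km.
Vis-viva: v = √[μ(2/r − 1/a_t)] = √[1.67296×10^6 × (2/16400 − 1/77700)] = 13.51 km/s.

v = 13500 m/s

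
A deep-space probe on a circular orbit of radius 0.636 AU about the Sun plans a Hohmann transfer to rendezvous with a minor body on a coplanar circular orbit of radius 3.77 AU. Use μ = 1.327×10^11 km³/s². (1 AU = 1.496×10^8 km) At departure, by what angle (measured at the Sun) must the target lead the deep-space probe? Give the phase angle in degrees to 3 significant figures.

φ = 99.6°

In km: r₁ = 0.636 × 1.496×10^8 = 9.51456×10^7 km; r₂ = 3.77 × 1.496×10^8 = 5.63992×10^8 km.
Semi-major axis of the transfer orbit: a_t = (9.51456×10^7 + 5.63992×10^8)/2 = 3.295688×10^8 km.
The half-period of the transfer ellipse is t = π√(a_t³/μ) = 5.1598×10^7 s.
The target's mean motion on its circular orbit is ω₂ = √(μ/r₂³) = 2.7197×10^-8 rad/s.
Angle swept by the target during transfer: ω₂·t = 1.4033 rad = 80.40°.
Arrival is 180° from departure on the ellipse, so φ = 180° − 80.40° = 99.6°.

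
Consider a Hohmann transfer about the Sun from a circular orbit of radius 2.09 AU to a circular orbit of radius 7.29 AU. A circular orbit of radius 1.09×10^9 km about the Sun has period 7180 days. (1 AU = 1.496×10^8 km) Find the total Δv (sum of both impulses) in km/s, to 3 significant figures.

From Kepler's third law T² = 4π²r³/μ at r = 1.09×10^9 km, T = 7180 days = 7180 × 86400 s = 6.20352×10^8 s: μ = 4π²r³/T² = 1.32850×10^11 km³/s².
In km: r₁ = 2.09 × 1.496×10^8 = 3.12664×10^8 km; r₂ = 7.29 × 1.496×10^8 = 1.090584×10^9 km.
Semi-major axis of the transfer orbit: a_t = (3.12664×10^8 + 1.090584×10^9)/2 = 7.01624×10^8 km.
At r₁ the circular-orbit speed is v₁ = √(μ/r₁) = 20.613 km/s.
On the transfer ellipse at r₁, vis-viva gives v_p = √[μ(2/r₁ − 1/a_t)] = 25.699 km/s.
First burn Δv₁ = |v_p − v₁| = 5.086 km/s.
Circular speed at r₂: v₂ = √(μ/r₂) = 11.037 km/s.
Transfer-orbit speed at r₂: v_a = √[μ(2/r₂ − 1/a_t)] = 7.3678 km/s.
Second burn Δv₂ = |v₂ − v_a| = 3.669 km/s.
Total Δv = Δv₁ + Δv₂ = 8.755 km/s.

Δv = 8.76 km/s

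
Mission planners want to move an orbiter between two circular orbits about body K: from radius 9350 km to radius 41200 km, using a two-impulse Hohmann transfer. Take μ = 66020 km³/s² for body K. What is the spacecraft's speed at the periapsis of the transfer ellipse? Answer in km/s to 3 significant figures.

v = 3.39 km/s

Transfer-ellipse semi-major axis a_t = (r₁ + r₂)/2 = (9350 + 41200)/2 = 25275 km.
The periapsis of the transfer ellipse is at r = 9350 km.
Applying v² = μ(2/r − 1/a_t): v = 3.393 km/s.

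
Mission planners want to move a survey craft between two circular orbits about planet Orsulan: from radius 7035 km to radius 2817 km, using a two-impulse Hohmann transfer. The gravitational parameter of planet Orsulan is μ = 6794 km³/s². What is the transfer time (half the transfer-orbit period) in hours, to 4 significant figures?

t = 3.660 hours

Transfer-ellipse semi-major axis a_t = (r₁ + r₂)/2 = (7035 + 2817)/2 = 4926 km.
Half the transfer-orbit period gives t = π√(a_t³/μ) = 13177 s.
Converting: 13177 s ÷ 3600 s/hour = 3.660 hours.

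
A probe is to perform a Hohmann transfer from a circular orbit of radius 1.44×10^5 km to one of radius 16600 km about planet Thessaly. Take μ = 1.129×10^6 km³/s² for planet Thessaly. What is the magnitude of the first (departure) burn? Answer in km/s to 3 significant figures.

Δv₁ = 1.53 km/s

Semi-major axis of the transfer orbit: a_t = (1.440×10^5 + 16600)/2 = 80300 km.
On the circular orbit at r = 1.440×10^5 km, v_c = √(μ/r) = 2.800 km/s.
Vis-viva on the transfer ellipse at r = 1.440×10^5 km gives v_t = √[μ(2/r − 1/a_t)] = 1.273 km/s.
Δv₁ = |v_t − v_c| = |1.273 − 2.800| = 1.527 km/s.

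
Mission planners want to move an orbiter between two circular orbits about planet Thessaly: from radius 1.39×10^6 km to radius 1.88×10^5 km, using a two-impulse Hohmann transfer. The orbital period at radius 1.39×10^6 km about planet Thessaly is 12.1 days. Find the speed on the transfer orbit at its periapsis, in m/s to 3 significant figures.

v = 30200 m/s

From Kepler's third law T² = 4π²r³/μ at r = 1.39×10^6 km, T = 12.1 days = 12.1 × 86400 s = 1.04544×10^6 s: μ = 4π²r³/T² = 9.70076×10^7 km³/s².
Semi-major axis of the transfer orbit: a_t = (1.390×10^6 + 1.880×10^5)/2 = 7.890×10^5 km.
At periapsis, r = 1.880×10^5 km.
Vis-viva: v = √[μ(2/r − 1/a_t)] = √[9.70076×10^7 × (2/1.880×10^5 − 1/7.890×10^5)] = 30.15 km/s.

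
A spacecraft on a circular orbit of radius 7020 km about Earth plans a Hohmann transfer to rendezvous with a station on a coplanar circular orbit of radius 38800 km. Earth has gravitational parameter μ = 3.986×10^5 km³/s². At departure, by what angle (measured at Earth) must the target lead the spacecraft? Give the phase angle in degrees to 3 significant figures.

The Hohmann ellipse has a_t = (r₁ + r₂)/2 = 22910 km.
The half-period of the transfer ellipse is t = π√(a_t³/μ) = 17255 s.
Target angular speed ω₂ = √(μ/r₂³) = 8.2608×10^-5 rad/s.
Angle swept by the target during transfer: ω₂·t = 1.4254 rad = 81.67°.
The spacecraft traverses 180° on the transfer ellipse, so the target must lead by 180° − 81.67° = 98.3°.

φ = 98.3°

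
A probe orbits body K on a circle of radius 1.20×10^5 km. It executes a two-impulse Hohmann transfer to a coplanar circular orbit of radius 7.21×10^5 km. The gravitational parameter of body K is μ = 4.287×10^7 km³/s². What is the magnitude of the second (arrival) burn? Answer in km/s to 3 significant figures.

Δv₂ = 3.59 km/s

The Hohmann ellipse has a_t = (r₁ + r₂)/2 = 4.205×10^5 km.
Circular speed at r = 7.210×10^5 km: v_c = √(μ/r) = 7.711 km/s.
Vis-viva on the transfer ellipse at r = 7.210×10^5 km gives v_t = √[μ(2/r − 1/a_t)] = 4.119 km/s.
Δv₂ = |v_t − v_c| = |4.119 − 7.711| = 3.592 km/s.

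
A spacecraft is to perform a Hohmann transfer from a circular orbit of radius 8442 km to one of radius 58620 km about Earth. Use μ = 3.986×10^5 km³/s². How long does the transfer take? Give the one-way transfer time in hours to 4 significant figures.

t = 8.487 hours

The Hohmann ellipse has a_t = (r₁ + r₂)/2 = 33531 km.
Transfer time t = π√(a_t³/μ) = π√((33531)³ / 3.986×10^5) = 30553 s.
Converting: 30553 s ÷ 3600 s/hour = 8.487 hours.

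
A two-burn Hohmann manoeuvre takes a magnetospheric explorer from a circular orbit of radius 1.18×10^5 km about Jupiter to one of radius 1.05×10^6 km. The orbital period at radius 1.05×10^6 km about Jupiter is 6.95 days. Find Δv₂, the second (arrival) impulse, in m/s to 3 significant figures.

From Kepler's third law T² = 4π²r³/μ at r = 1.05×10^6 km, T = 6.95 days = 6.95 × 86400 s = 6.0048×10^5 s: μ = 4π²r³/T² = 1.26745×10^8 km³/s².
Semi-major axis of the transfer orbit: a_t = (1.180×10^5 + 1.050×10^6)/2 = 5.840×10^5 km.
On the circular orbit at r = 1.050×10^6 km, v_c = √(μ/r) = 10.987 km/s.
Vis-viva on the transfer ellipse at r = 1.050×10^6 km gives v_t = √[μ(2/r − 1/a_t)] = 4.9386 km/s.
Δv₂ = |v_t − v_c| = |4.9386 − 10.987| = 6.048 km/s.

Δv₂ = 6050 m/s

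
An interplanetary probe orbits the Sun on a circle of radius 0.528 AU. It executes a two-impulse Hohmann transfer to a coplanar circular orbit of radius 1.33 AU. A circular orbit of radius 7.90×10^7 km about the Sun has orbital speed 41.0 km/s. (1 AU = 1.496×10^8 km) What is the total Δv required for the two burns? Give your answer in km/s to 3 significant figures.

Δv = 14.4 km/s

From the circular-orbit relation v² = μ/r at r = 7.90×10^7 km: μ = v²r = (41.0)² × 7.90×10^7 = 1.32799×10^11 km³/s².
In km: r₁ = 0.528 × 1.496×10^8 = 7.89888×10^7 km; r₂ = 1.33 × 1.496×10^8 = 1.98968×10^8 km.
Transfer-ellipse semi-major axis a_t = (r₁ + r₂)/2 = (7.89888×10^7 + 1.98968×10^8)/2 = 1.389784×10^8 km.
Circular speed at r₁: v₁ = √(μ/r₁) = √(1.32799×10^11/7.89888×10^7) = 41.003 km/s.
Transfer-orbit speed at r₁ (vis-viva): v_p = √[μ(2/r₁ − 1/a_t)] = 49.061 km/s.
First burn Δv₁ = |v_p − v₁| = 8.058 km/s.
Circular speed at r₂: v₂ = √(μ/r₂) = 25.835 km/s.
Transfer-orbit speed at r₂: v_a = √[μ(2/r₂ − 1/a_t)] = 19.477 km/s.
Second burn Δv₂ = |v₂ − v_a| = 6.358 km/s.
Δv = Δv₁ + Δv₂ = 8.058 + 6.358 = 14.42 km/s.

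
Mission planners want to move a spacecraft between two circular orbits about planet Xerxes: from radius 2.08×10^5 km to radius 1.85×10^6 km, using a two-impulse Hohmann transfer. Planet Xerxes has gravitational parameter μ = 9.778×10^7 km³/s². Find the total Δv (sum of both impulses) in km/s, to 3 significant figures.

Transfer-ellipse semi-major axis a_t = (r₁ + r₂)/2 = (2.080×10^5 + 1.850×10^6)/2 = 1.029×10^6 km.
At r₁ the circular-orbit speed is v₁ = √(μ/r₁) = 21.68 km/s.
On the transfer ellipse at r₁, vis-viva gives v_p = √[μ(2/r₁ − 1/a_t)] = 29.07 km/s.
First burn Δv₁ = |v_p − v₁| = 7.390 km/s.
At r₂, v₂ = √(μ/r₂) = 7.270 km/s.
Transfer-orbit speed at r₂: v_a = √[μ(2/r₂ − 1/a_t)] = 3.269 km/s.
Second burn Δv₂ = |v₂ − v_a| = 4.001 km/s.
Total Δv = Δv₁ + Δv₂ = 11.39 km/s.

Δv = 11.4 km/s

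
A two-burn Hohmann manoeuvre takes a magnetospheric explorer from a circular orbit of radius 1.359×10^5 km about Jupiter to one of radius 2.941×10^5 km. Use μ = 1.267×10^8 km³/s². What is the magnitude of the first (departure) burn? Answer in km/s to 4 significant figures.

Δv₁ = 5.178 km/s

The Hohmann ellipse has a_t = (r₁ + r₂)/2 = 2.150×10^5 km.
Circular speed at r = 1.359×10^5 km: v_c = √(μ/r) = 30.5336 km/s.
Vis-viva on the transfer ellipse at r = 1.359×10^5 km gives v_t = √[μ(2/r − 1/a_t)] = 35.7114 km/s.
Δv₁ = |v_t − v_c| = |35.7114 − 30.5336| = 5.178 km/s.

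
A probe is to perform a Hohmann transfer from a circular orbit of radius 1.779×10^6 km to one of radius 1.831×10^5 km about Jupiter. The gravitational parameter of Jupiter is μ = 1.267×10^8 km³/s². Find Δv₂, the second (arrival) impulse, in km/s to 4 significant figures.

The Hohmann ellipse has a_t = (r₁ + r₂)/2 = 9.8105×10^5 km.
Circular speed at r = 1.831×10^5 km: v_c = √(μ/r) = 26.305 km/s.
Transfer-orbit speed at the same r (vis-viva, a = a_t): v_t = √[μ(2/r − 1/a_t)] = 35.423 km/s.
Δv₂ = |v_t − v_c| = |35.423 − 26.305| = 9.118 km/s.

Δv₂ = 9.118 km/s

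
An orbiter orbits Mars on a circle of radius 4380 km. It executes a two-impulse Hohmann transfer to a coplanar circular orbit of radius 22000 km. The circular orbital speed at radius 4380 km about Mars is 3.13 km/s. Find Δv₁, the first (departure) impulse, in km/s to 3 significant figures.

From the circular-orbit relation v² = μ/r at r = 4380 km: μ = v²r = (3.13)² × 4380 = 42910.4 km³/s².
Transfer-ellipse semi-major axis a_t = (r₁ + r₂)/2 = (4380 + 22000)/2 = 13190 km.
On the circular orbit at r = 4380 km, v_c = √(μ/r) = 3.1300 km/s.
Transfer-orbit speed at the same r (vis-viva, a = a_t): v_t = √[μ(2/r − 1/a_t)] = 4.0423 km/s.
Δv₁ = |v_t − v_c| = |4.0423 − 3.1300| = 0.9123 km/s.

Δv₁ = 0.912 km/s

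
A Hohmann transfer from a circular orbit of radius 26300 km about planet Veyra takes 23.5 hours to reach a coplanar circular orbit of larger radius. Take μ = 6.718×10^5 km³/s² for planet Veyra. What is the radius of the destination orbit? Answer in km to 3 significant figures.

Transfer time t = 23.5 hours = 84600 s, and t = π√(a_t³/μ).
So a_t = (μ t²/π²)^(1/3) = (6.718×10^5 × (84600)² / π²)^(1/3) = 78685 km.
Since a_t = (r₁ + r₂)/2, r₂ = 2a_t − r₁ = 2×78685 − 26300 = 1.3107×10^5 km.

r₂ = 1.31×10^5 km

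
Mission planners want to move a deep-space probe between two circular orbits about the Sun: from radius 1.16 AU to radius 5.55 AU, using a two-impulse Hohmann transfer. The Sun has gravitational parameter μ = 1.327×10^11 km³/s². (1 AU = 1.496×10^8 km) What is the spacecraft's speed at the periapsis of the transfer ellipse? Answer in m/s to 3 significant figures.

In km: r₁ = 1.16 × 1.496×10^8 = 1.73536×10^8 km; r₂ = 5.55 × 1.496×10^8 = 8.3028×10^8 km.
Transfer-ellipse semi-major axis a_t = (r₁ + r₂)/2 = (1.73536×10^8 + 8.3028×10^8)/2 = 5.01908×10^8 km.
At periapsis, r = 1.73536×10^8 km.
Vis-viva: v = √[μ(2/r − 1/a_t)] = √[1.327×10^11 × (2/1.73536×10^8 − 1/5.01908×10^8)] = 35.57 km/s.

v = 35600 m/s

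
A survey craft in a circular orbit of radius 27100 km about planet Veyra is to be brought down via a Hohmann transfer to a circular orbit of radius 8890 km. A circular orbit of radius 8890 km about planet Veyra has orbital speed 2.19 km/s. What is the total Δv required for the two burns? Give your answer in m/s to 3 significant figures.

Δv = 870 m/s

From the circular-orbit relation v² = μ/r at r = 8890 km: μ = v²r = (2.19)² × 8890 = 42637.3 km³/s².
The Hohmann ellipse has a_t = (r₁ + r₂)/2 = 17995 km.
At r₁ the circular-orbit speed is v₁ = √(μ/r₁) = 1.2543 km/s.
On the transfer ellipse at r₁, vis-viva gives v_a = √[μ(2/r₁ − 1/a_t)] = 0.88163 km/s.
First burn Δv₁ = |v_a − v₁| = 0.3727 km/s.
Circular speed at r₂: v₂ = √(μ/r₂) = 2.1900 km/s.
Transfer-orbit speed at r₂: v_p = √[μ(2/r₂ − 1/a_t)] = 2.6875 km/s.
Second burn Δv₂ = |v₂ − v_p| = 0.4975 km/s.
Total Δv = Δv₁ + Δv₂ = 0.8702 km/s.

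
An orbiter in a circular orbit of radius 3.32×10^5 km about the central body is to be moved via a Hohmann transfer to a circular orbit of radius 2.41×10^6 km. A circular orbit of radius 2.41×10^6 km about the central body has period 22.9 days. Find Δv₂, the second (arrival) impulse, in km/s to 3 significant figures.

Δv₂ = 3.89 km/s

From Kepler's third law T² = 4π²r³/μ at r = 2.41×10^6 km, T = 22.9 days = 22.9 × 86400 s = 1.97856×10^6 s: μ = 4π²r³/T² = 1.41160×10^8 km³/s².
The Hohmann ellipse has a_t = (r₁ + r₂)/2 = 1.371×10^6 km.
On the circular orbit at r = 2.410×10^6 km, v_c = √(μ/r) = 7.653 km/s.
Vis-viva on the transfer ellipse at r = 2.410×10^6 km gives v_t = √[μ(2/r − 1/a_t)] = 3.766 km/s.
Δv₂ = |v_t − v_c| = |3.766 − 7.653| = 3.887 km/s.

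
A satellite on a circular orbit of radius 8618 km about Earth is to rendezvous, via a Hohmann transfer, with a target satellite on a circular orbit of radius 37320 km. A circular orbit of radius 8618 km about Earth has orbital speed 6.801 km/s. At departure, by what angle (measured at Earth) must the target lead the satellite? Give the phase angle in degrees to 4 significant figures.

From the circular-orbit relation v² = μ/r at r = 8618 km: μ = v²r = (6.801)² × 8618 = 3.98614×10^5 km³/s².
Transfer-ellipse semi-major axis a_t = (r₁ + r₂)/2 = (8618 + 37320)/2 = 22969 km.
The half-period of the transfer ellipse is t = π√(a_t³/μ) = 17322 s.
Target angular speed ω₂ = √(μ/r₂³) = 8.7572×10^-5 rad/s.
Angle swept by the target during transfer: ω₂·t = 1.5169 rad = 86.91°.
Arrival is 180° from departure on the ellipse, so φ = 180° − 86.91° = 93.09°.

φ = 93.09°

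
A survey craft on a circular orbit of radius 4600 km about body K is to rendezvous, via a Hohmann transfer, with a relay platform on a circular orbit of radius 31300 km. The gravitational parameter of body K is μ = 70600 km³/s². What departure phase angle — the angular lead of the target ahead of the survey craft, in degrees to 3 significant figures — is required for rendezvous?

φ = 102°

Transfer-ellipse semi-major axis a_t = (r₁ + r₂)/2 = (4600 + 31300)/2 = 17950 km.
Transfer time t = π√(a_t³/μ) = 28434.4 s.
The target's mean motion on its circular orbit is ω₂ = √(μ/r₂³) = 4.79828×10^-5 rad/s.
Angle swept by the target during transfer: ω₂·t = 1.3644 rad = 78.17°.
Arrival is 180° from departure on the ellipse, so φ = 180° − 78.17° = 102°.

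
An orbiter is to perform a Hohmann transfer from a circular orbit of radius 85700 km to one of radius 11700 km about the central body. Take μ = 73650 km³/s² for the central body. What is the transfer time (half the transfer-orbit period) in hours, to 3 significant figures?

The Hohmann ellipse has a_t = (r₁ + r₂)/2 = 48700 km.
By Kepler's third law the transfer-orbit period is T = 2π√(a_t³/μ), so t = T/2 = 1.244×10^5 s.
Converting: 1.244×10^5 s ÷ 3600 s/hour = 34.6 hours.

t = 34.6 hours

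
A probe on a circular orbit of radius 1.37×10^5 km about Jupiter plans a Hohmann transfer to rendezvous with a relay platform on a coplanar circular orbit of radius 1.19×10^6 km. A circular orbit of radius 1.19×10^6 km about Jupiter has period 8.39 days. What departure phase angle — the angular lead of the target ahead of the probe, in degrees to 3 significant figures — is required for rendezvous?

φ = 105°

From Kepler's third law T² = 4π²r³/μ at r = 1.19×10^6 km, T = 8.39 days = 8.39 × 86400 s = 7.24896×10^5 s: μ = 4π²r³/T² = 1.26605×10^8 km³/s².
The Hohmann ellipse has a_t = (r₁ + r₂)/2 = 6.635×10^5 km.
Transfer time t = π√(a_t³/μ) = 1.509×10^5 s.
Target angular speed ω₂ = √(μ/r₂³) = 8.668×10^-6 rad/s.
Angle swept by the target during transfer: ω₂·t = 1.308 rad = 74.94°.
The probe traverses 180° on the transfer ellipse, so the target must lead by 180° − 74.94° = 105°.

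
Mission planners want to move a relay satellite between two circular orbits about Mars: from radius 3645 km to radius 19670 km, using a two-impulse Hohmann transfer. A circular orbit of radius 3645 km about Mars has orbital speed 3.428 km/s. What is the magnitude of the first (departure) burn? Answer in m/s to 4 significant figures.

From the circular-orbit relation v² = μ/r at r = 3645 km: μ = v²r = (3.428)² × 3645 = 42833.1 km³/s².
Transfer-ellipse semi-major axis a_t = (r₁ + r₂)/2 = (3645 + 19670)/2 = 11657.5 km.
On the circular orbit at r = 3645 km, v_c = √(μ/r) = 3.428 km/s.
Transfer-orbit speed at the same r (vis-viva, a = a_t): v_t = √[μ(2/r − 1/a_t)] = 4.453 km/s.
Δv₁ = |v_t − v_c| = |4.453 − 3.428| = 1.025 km/s.

Δv₁ = 1025 m/s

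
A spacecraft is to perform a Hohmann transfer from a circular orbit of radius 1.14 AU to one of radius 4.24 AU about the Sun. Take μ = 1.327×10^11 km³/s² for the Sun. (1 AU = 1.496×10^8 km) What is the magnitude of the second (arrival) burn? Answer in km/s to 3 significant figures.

In km: r₁ = 1.14 × 1.496×10^8 = 1.70544×10^8 km; r₂ = 4.24 × 1.496×10^8 = 6.34304×10^8 km.
Transfer-ellipse semi-major axis a_t = (r₁ + r₂)/2 = (1.70544×10^8 + 6.34304×10^8)/2 = 4.02424×10^8 km.
On the circular orbit at r = 6.34304×10^8 km, v_c = √(μ/r) = 14.464 km/s.
Transfer-orbit speed at the same r (vis-viva, a = a_t): v_t = √[μ(2/r − 1/a_t)] = 9.4159 km/s.
Δv₂ = |v_t − v_c| = |9.4159 − 14.464| = 5.048 km/s.

Δv₂ = 5.05 km/s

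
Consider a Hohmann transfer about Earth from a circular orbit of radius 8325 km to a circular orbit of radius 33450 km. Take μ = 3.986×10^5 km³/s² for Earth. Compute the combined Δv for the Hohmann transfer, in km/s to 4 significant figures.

Δv = 3.110 km/s

Transfer-ellipse semi-major axis a_t = (r₁ + r₂)/2 = (8325 + 33450)/2 = 20887.5 km.
At r₁ the circular-orbit speed is v₁ = √(μ/r₁) = 6.920 km/s.
On the transfer ellipse at r₁, vis-viva equation gives v_p = √[μ(2/r₁ − 1/a_t)] = 8.757 km/s.
First burn Δv₁ = |v_p − v₁| = 1.837 km/s.
Circular speed at r₂: v₂ = √(μ/r₂) = 3.452 km/s.
Transfer-orbit speed at r₂: v_a = √[μ(2/r₂ − 1/a_t)] = 2.179 km/s.
Second burn Δv₂ = |v₂ − v_a| = 1.273 km/s.
Δv = Δv₁ + Δv₂ = 1.837 + 1.273 = 3.110 km/s.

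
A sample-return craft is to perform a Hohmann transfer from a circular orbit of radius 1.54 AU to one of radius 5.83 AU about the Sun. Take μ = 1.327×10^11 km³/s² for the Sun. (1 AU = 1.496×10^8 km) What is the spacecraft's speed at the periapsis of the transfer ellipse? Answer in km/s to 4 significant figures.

In km: r₁ = 1.54 × 1.496×10^8 = 2.30384×10^8 km; r₂ = 5.83 × 1.496×10^8 = 8.72168×10^8 km.
Transfer-ellipse semi-major axis a_t = (r₁ + r₂)/2 = (2.30384×10^8 + 8.72168×10^8)/2 = 5.51276×10^8 km.
At periapsis, r = 2.30384×10^8 km.
Applying v² = μ(2/r − 1/a_t): v = 30.19 km/s.

v = 30.19 km/s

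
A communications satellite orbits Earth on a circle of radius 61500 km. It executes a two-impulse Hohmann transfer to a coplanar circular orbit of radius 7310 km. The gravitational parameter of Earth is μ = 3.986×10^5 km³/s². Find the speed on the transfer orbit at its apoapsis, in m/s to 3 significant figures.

The Hohmann ellipse has a_t = (r₁ + r₂)/2 = 34405 km.
At apoapsis, r = 61500 km.
From the vis-viva equation, v = √[μ(2/r − 1/a_t)] = 1.173 km/s.

v = 1170 m/s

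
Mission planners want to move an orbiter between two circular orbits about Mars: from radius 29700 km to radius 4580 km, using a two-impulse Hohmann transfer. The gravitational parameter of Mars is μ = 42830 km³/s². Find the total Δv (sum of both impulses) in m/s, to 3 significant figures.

Δv = 1550 m/s

Semi-major axis of the transfer orbit: a_t = (29700 + 4580)/2 = 17140 km.
Circular speed at r₁: v₁ = √(μ/r₁) = √(42830/29700) = 1.20087 km/s.
On the transfer ellipse at r₁, vis-viva gives v_a = √[μ(2/r₁ − 1/a_t)] = 0.620759 km/s.
First burn Δv₁ = |v_a − v₁| = 0.58011 km/s.
Circular speed at r₂: v₂ = √(μ/r₂) = 3.05803 km/s.
Transfer-orbit speed at r₂: v_p = √[μ(2/r₂ − 1/a_t)] = 4.02545 km/s.
Second burn Δv₂ = |v₂ − v_p| = 0.96742 km/s.
Δv = Δv₁ + Δv₂ = 0.58011 + 0.96742 = 1.548 km/s.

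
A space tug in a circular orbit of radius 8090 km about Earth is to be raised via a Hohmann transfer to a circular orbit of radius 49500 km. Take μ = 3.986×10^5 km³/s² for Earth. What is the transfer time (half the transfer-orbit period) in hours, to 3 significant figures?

Transfer-ellipse semi-major axis a_t = (r₁ + r₂)/2 = (8090 + 49500)/2 = 28795 km.
Transfer time t = π√(a_t³/μ) = π√((28795)³ / 3.986×10^5) = 24310 s.
Converting: 24310 s ÷ 3600 s/hour = 6.75 hours.

t = 6.75 hours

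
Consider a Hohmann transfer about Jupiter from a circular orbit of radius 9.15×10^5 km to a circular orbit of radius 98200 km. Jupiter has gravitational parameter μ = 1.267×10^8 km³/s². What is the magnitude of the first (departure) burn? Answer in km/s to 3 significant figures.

Δv₁ = 6.59 km/s

The Hohmann ellipse has a_t = (r₁ + r₂)/2 = 5.066×10^5 km.
On the circular orbit at r = 9.150×10^5 km, v_c = √(μ/r) = 11.767 km/s.
Transfer-orbit speed at the same r (vis-viva, a = a_t): v_t = √[μ(2/r − 1/a_t)] = 5.1808 km/s.
Δv₁ = |v_t − v_c| = |5.1808 − 11.767| = 6.586 km/s.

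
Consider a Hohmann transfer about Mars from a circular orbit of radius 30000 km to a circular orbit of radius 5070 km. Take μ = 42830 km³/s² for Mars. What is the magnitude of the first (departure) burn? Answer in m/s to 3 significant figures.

Δv₁ = 552 m/s

Transfer-ellipse semi-major axis a_t = (r₁ + r₂)/2 = (30000 + 5070)/2 = 17535 km.
On the circular orbit at r = 30000 km, v_c = √(μ/r) = 1.1949 km/s.
Transfer-orbit speed at the same r (vis-viva, a = a_t): v_t = √[μ(2/r − 1/a_t)] = 0.64249 km/s.
Δv₁ = |v_t − v_c| = |0.64249 − 1.1949| = 0.5524 km/s.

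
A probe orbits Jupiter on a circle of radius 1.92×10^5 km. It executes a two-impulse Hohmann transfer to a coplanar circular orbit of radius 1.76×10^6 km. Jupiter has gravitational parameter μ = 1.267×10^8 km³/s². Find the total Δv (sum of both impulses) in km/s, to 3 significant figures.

Transfer-ellipse semi-major axis a_t = (r₁ + r₂)/2 = (1.920×10^5 + 1.760×10^6)/2 = 9.760×10^5 km.
Circular speed at r₁: v₁ = √(μ/r₁) = √(1.267×10^8/1.920×10^5) = 25.688 km/s.
Transfer-orbit speed at r₁ (vis-viva): v_p = √[μ(2/r₁ − 1/a_t)] = 34.496 km/s.
First burn Δv₁ = |v_p − v₁| = 8.808 km/s.
At r₂, v₂ = √(μ/r₂) = 8.4846 km/s.
Transfer-orbit speed at r₂: v_a = √[μ(2/r₂ − 1/a_t)] = 3.7632 km/s.
Second burn Δv₂ = |v₂ − v_a| = 4.721 km/s.
Δv = Δv₁ + Δv₂ = 8.808 + 4.721 = 13.53 km/s.

Δv = 13.5 km/s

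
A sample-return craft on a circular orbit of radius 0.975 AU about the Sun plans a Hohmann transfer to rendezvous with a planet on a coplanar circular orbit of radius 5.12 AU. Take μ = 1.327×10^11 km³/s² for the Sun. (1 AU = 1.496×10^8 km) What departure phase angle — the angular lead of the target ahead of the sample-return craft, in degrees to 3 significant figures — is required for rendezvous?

φ = 97.3°

In km: r₁ = 0.975 × 1.496×10^8 = 1.4586×10^8 km; r₂ = 5.12 × 1.496×10^8 = 7.65952×10^8 km.
Transfer-ellipse semi-major axis a_t = (r₁ + r₂)/2 = (1.4586×10^8 + 7.65952×10^8)/2 = 4.55906×10^8 km.
The half-period of the transfer ellipse is t = π√(a_t³/μ) = 8.39513×10^7 s.
The target's mean motion on its circular orbit is ω₂ = √(μ/r₂³) = 1.71844×10^-8 rad/s.
Angle swept by the target during transfer: ω₂·t = 1.44265 rad = 82.66°.
The sample-return craft traverses 180° on the transfer ellipse, so the target must lead by 180° − 82.66° = 97.3°.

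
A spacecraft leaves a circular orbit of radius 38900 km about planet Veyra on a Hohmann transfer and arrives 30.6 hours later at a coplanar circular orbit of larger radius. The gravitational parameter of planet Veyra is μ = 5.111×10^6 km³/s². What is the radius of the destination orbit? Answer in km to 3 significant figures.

r₂ = 3.30×10^5 km

Transfer time t = 30.6 hours = 1.1016×10^5 s, and t = π√(a_t³/μ).
So a_t = (μ t²/π²)^(1/3) = (5.111×10^6 × (1.1016×10^5)² / π²)^(1/3) = 1.8454×10^5 km.
Since a_t = (r₁ + r₂)/2, r₂ = 2a_t − r₁ = 2×1.8454×10^5 − 38900 = 3.3018×10^5 km.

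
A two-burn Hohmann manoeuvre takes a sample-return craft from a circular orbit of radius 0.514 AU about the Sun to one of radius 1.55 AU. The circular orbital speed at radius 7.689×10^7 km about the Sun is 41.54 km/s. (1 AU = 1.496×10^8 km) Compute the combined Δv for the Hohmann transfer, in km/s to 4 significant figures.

Δv = 16.41 km/s

From the circular-orbit relation v² = μ/r at r = 7.689×10^7 km: μ = v²r = (41.54)² × 7.689×10^7 = 1.32679×10^11 km³/s².
In km: r₁ = 0.514 × 1.496×10^8 = 7.68944×10^7 km; r₂ = 1.55 × 1.496×10^8 = 2.3188×10^8 km.
Transfer-ellipse semi-major axis a_t = (r₁ + r₂)/2 = (7.68944×10^7 + 2.3188×10^8)/2 = 1.543872×10^8 km.
Circular speed at r₁: v₁ = √(μ/r₁) = √(1.32679×10^11/7.68944×10^7) = 41.539 km/s.
On the transfer ellipse at r₁, v² = μ(2/r − 1/a) gives v_p = √[μ(2/r₁ − 1/a_t)] = 50.907 km/s.
First burn Δv₁ = |v_p − v₁| = 9.368 km/s.
At r₂, v₂ = √(μ/r₂) = 23.9205 km/s.
Transfer-orbit speed at r₂: v_a = √[μ(2/r₂ − 1/a_t)] = 16.8815 km/s.
Second burn Δv₂ = |v₂ − v_a| = 7.039 km/s.
Total Δv = Δv₁ + Δv₂ = 16.41 km/s.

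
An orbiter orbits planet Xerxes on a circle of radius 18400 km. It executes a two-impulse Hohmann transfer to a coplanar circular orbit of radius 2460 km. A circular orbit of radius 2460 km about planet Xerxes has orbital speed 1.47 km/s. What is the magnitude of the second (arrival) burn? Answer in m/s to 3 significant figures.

From the circular-orbit relation v² = μ/r at r = 2460 km: μ = v²r = (1.47)² × 2460 = 5315.81 km³/s².
Transfer-ellipse semi-major axis a_t = (r₁ + r₂)/2 = (18400 + 2460)/2 = 10430 km.
Circular speed at r = 2460 km: v_c = √(μ/r) = 1.4700 km/s.
Vis-viva on the transfer ellipse at r = 2460 km gives v_t = √[μ(2/r − 1/a_t)] = 1.9525 km/s.
Δv₂ = |v_t − v_c| = |1.9525 − 1.4700| = 0.4825 km/s.

Δv₂ = 482 m/s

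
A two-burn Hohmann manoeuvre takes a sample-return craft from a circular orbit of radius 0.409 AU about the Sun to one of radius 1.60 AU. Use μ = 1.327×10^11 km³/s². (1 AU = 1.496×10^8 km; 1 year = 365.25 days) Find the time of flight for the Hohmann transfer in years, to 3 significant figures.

t = 0.503 years

In km: r₁ = 0.409 × 1.496×10^8 = 6.11864×10^7 km; r₂ = 1.60 × 1.496×10^8 = 2.3936×10^8 km.
Semi-major axis of the transfer orbit: a_t = (6.11864×10^7 + 2.3936×10^8)/2 = 1.502732×10^8 km.
Transfer time t = π√(a_t³/μ) = π√((1.502732×10^8)³ / 1.327×10^11) = 1.5887×10^7 s.
Converting: 1.5887×10^7 s ÷ 3.15576×10^7 s/year (365.25 × 86400) = 0.503 years.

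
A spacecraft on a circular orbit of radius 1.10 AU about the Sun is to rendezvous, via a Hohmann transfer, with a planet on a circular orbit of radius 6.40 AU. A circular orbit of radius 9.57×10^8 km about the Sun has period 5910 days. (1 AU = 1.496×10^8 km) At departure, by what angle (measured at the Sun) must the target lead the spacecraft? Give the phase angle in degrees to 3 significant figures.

From Kepler's third law T² = 4π²r³/μ at r = 9.57×10^8 km, T = 5910 days = 5910 × 86400 s = 5.10624×10^8 s: μ = 4π²r³/T² = 1.32707×10^11 km³/s².
In km: r₁ = 1.10 × 1.496×10^8 = 1.6456×10^8 km; r₂ = 6.40 × 1.496×10^8 = 9.5744×10^8 km.
Transfer-ellipse semi-major axis a_t = (r₁ + r₂)/2 = (1.6456×10^8 + 9.5744×10^8)/2 = 5.610×10^8 km.
Transfer time t = π√(a_t³/μ) = 1.1459×10^8 s.
Target angular speed ω₂ = √(μ/r₂³) = 1.2296×10^-8 rad/s.
Angle swept by the target during transfer: ω₂·t = 1.409 rad = 80.73°.
Arrival is 180° from departure on the ellipse, so φ = 180° − 80.73° = 99.3°.

φ = 99.3°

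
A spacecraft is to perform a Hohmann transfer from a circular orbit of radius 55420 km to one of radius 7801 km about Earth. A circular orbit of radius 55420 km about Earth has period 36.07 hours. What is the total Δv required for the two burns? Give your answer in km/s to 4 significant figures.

Δv = 3.666 km/s

From Kepler's third law T² = 4π²r³/μ at r = 55420 km, T = 36.07 hours = 36.07 × 3600 s = 1.29852×10^5 s: μ = 4π²r³/T² = 3.98531×10^5 km³/s².
Semi-major axis of the transfer orbit: a_t = (55420 + 7801)/2 = 31610.5 km.
At r₁ the circular-orbit speed is v₁ = √(μ/r₁) = 2.68162 km/s.
Transfer-orbit speed at r₁ (vis-viva equation): v_a = √[μ(2/r₁ − 1/a_t)] = 1.33216 km/s.
First burn Δv₁ = |v_a − v₁| = 1.3495 km/s.
At r₂, v₂ = √(μ/r₂) = 7.14753 km/s.
Transfer-orbit speed at r₂: v_p = √[μ(2/r₂ − 1/a_t)] = 9.46397 km/s.
Second burn Δv₂ = |v₂ − v_p| = 2.3164 km/s.
Δv = Δv₁ + Δv₂ = 1.3495 + 2.3164 = 3.666 km/s.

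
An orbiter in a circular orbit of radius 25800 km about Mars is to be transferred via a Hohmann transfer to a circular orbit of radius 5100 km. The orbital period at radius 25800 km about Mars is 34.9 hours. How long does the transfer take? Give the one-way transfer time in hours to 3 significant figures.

From Kepler's third law T² = 4π²r³/μ at r = 25800 km, T = 34.9 hours = 34.9 × 3600 s = 1.2564×10^5 s: μ = 4π²r³/T² = 42950.0 km³/s².
Semi-major axis of the transfer orbit: a_t = (25800 + 5100)/2 = 15450 km.
Half the transfer-orbit period gives t = π√(a_t³/μ) = 29110 s.
Converting: 29110 s ÷ 3600 s/hour = 8.09 hours.

t = 8.09 hours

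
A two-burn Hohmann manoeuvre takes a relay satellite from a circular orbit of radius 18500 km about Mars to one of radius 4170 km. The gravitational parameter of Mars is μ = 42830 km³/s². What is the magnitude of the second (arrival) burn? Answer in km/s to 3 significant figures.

Semi-major axis of the transfer orbit: a_t = (18500 + 4170)/2 = 11335 km.
On the circular orbit at r = 4170 km, v_c = √(μ/r) = 3.2048 km/s.
Transfer-orbit speed at the same r (vis-viva, a = a_t): v_t = √[μ(2/r − 1/a_t)] = 4.0943 km/s.
Δv₂ = |v_t − v_c| = |4.0943 − 3.2048| = 0.8895 km/s.

Δv₂ = 0.889 km/s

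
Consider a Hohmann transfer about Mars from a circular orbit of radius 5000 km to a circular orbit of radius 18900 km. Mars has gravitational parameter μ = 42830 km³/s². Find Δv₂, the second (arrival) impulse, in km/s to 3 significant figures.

Δv₂ = 0.532 km/s

Semi-major axis of the transfer orbit: a_t = (5000 + 18900)/2 = 11950 km.
On the circular orbit at r = 18900 km, v_c = √(μ/r) = 1.50537 km/s.
Transfer-orbit speed at the same r (vis-viva, a = a_t): v_t = √[μ(2/r − 1/a_t)] = 0.973743 km/s.
Δv₂ = |v_t − v_c| = |0.973743 − 1.50537| = 0.5316 km/s.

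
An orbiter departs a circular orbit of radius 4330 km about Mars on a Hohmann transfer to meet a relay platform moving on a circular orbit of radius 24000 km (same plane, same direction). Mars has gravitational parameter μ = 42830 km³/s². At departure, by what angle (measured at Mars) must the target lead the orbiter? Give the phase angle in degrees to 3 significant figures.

φ = 98.4°

Transfer-ellipse semi-major axis a_t = (r₁ + r₂)/2 = (4330 + 24000)/2 = 14165 km.
The half-period of the transfer ellipse is t = π√(a_t³/μ) = 25592 s.
Target angular speed ω₂ = √(μ/r₂³) = 5.5662×10^-5 rad/s.
Angle swept by the target during transfer: ω₂·t = 1.4245 rad = 81.62°.
The orbiter traverses 180° on the transfer ellipse, so the target must lead by 180° − 81.62° = 98.4°.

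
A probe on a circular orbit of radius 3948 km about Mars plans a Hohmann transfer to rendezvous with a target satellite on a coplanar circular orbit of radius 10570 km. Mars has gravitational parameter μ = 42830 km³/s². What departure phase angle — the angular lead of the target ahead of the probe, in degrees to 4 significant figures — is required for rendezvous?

Transfer-ellipse semi-major axis a_t = (r₁ + r₂)/2 = (3948 + 10570)/2 = 7259 km.
The half-period of the transfer ellipse is t = π√(a_t³/μ) = 9388.4 s.
Target angular speed ω₂ = √(μ/r₂³) = 1.9044×10^-4 rad/s.
Angle swept by the target during transfer: ω₂·t = 1.788 rad = 102.44°.
Arrival is 180° from departure on the ellipse, so φ = 180° − 102.44° = 77.56°.

φ = 77.56°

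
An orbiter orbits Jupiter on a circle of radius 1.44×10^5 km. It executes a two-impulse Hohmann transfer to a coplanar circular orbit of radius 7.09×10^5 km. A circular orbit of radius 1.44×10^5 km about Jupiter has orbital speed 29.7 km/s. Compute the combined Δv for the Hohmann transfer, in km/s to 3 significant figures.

From the circular-orbit relation v² = μ/r at r = 1.44×10^5 km: μ = v²r = (29.7)² × 1.44×10^5 = 1.27021×10^8 km³/s².
Transfer-ellipse semi-major axis a_t = (r₁ + r₂)/2 = (1.440×10^5 + 7.090×10^5)/2 = 4.265×10^5 km.
At r₁ the circular-orbit speed is v₁ = √(μ/r₁) = 29.700 km/s.
On the transfer ellipse at r₁, v² = μ(2/r − 1/a) gives v_p = √[μ(2/r₁ − 1/a_t)] = 38.293 km/s.
First burn Δv₁ = |v_p − v₁| = 8.593 km/s.
Circular speed at r₂: v₂ = √(μ/r₂) = 13.3849 km/s.
Transfer-orbit speed at r₂: v_a = √[μ(2/r₂ − 1/a_t)] = 7.77743 km/s.
Second burn Δv₂ = |v₂ − v_a| = 5.607 km/s.
Δv = Δv₁ + Δv₂ = 8.593 + 5.607 = 14.20 km/s.

Δv = 14.2 km/s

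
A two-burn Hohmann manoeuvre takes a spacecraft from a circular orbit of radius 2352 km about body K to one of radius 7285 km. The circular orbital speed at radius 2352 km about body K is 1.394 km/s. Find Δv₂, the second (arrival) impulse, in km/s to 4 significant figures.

From the circular-orbit relation v² = μ/r at r = 2352 km: μ = v²r = (1.394)² × 2352 = 4570.49 km³/s².
Transfer-ellipse semi-major axis a_t = (r₁ + r₂)/2 = (2352 + 7285)/2 = 4818.5 km.
Circular speed at r = 7285 km: v_c = √(μ/r) = 0.7921 km/s.
Vis-viva on the transfer ellipse at r = 7285 km gives v_t = √[μ(2/r − 1/a_t)] = 0.5534 km/s.
Δv₂ = |v_t − v_c| = |0.5534 − 0.7921| = 0.2387 km/s.

Δv₂ = 0.2387 km/s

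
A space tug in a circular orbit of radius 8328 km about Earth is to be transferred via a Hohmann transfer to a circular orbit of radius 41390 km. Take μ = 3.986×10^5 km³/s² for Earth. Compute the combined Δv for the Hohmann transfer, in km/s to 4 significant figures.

Semi-major axis of the transfer orbit: a_t = (8328 + 41390)/2 = 24859 km.
At r₁ the circular-orbit speed is v₁ = √(μ/r₁) = 6.918 km/s.
On the transfer ellipse at r₁, vis-viva gives v_p = √[μ(2/r₁ − 1/a_t)] = 8.927 km/s.
First burn Δv₁ = |v_p − v₁| = 2.009 km/s.
At r₂, v₂ = √(μ/r₂) = 3.103 km/s.
Transfer-orbit speed at r₂: v_a = √[μ(2/r₂ − 1/a_t)] = 1.796 km/s.
Second burn Δv₂ = |v₂ − v_a| = 1.307 km/s.
Total Δv = Δv₁ + Δv₂ = 3.316 km/s.

Δv = 3.316 km/s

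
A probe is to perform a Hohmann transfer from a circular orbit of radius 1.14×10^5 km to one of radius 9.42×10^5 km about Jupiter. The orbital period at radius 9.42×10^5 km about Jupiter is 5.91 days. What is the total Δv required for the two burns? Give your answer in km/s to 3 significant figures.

From Kepler's third law T² = 4π²r³/μ at r = 9.42×10^5 km, T = 5.91 days = 5.91 × 86400 s = 5.10624×10^5 s: μ = 4π²r³/T² = 1.26564×10^8 km³/s².
Transfer-ellipse semi-major axis a_t = (r₁ + r₂)/2 = (1.140×10^5 + 9.420×10^5)/2 = 5.280×10^5 km.
At r₁ the circular-orbit speed is v₁ = √(μ/r₁) = 33.320 km/s.
Transfer-orbit speed at r₁ (vis-viva): v_p = √[μ(2/r₁ − 1/a_t)] = 44.505 km/s.
First burn Δv₁ = |v_p − v₁| = 11.185 km/s.
At r₂, v₂ = √(μ/r₂) = 11.5912 km/s.
Transfer-orbit speed at r₂: v_a = √[μ(2/r₂ − 1/a_t)] = 5.38598 km/s.
Second burn Δv₂ = |v₂ − v_a| = 6.2052 km/s.
Total Δv = Δv₁ + Δv₂ = 17.39 km/s.

Δv = 17.4 km/s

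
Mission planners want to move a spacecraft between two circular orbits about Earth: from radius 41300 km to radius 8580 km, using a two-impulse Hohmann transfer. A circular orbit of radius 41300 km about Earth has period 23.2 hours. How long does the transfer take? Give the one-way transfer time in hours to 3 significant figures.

From Kepler's third law T² = 4π²r³/μ at r = 41300 km, T = 23.2 hours = 23.2 × 3600 s = 83520 s: μ = 4π²r³/T² = 3.98684×10^5 km³/s².
Transfer-ellipse semi-major axis a_t = (r₁ + r₂)/2 = (41300 + 8580)/2 = 24940 km.
Half the transfer-orbit period gives t = π√(a_t³/μ) = 19600 s.
Converting: 19600 s ÷ 3600 s/hour = 5.44 hours.

t = 5.44 hours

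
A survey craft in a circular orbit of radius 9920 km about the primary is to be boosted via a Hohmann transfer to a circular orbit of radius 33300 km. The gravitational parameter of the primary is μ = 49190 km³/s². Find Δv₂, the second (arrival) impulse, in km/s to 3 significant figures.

Semi-major axis of the transfer orbit: a_t = (9920 + 33300)/2 = 21610 km.
On the circular orbit at r = 33300 km, v_c = √(μ/r) = 1.2154 km/s.
Transfer-orbit speed at the same r (vis-viva, a = a_t): v_t = √[μ(2/r − 1/a_t)] = 0.82346 km/s.
Δv₂ = |v_t − v_c| = |0.82346 − 1.2154| = 0.3919 km/s.

Δv₂ = 0.392 km/s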